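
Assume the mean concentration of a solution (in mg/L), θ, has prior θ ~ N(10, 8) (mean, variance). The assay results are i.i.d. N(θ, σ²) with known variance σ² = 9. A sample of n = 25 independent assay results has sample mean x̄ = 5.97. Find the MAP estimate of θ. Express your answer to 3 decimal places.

n = 25, x̄ = 5.97.
For a Normal prior and Normal likelihood with known variance, the posterior is Normal; its mode equals its mean, the precision-weighted average.
Prior precision 1/σ₀² = 1/8 = 0.125; data precision n/σ² = 25/9.
θ̂ = (0.125·10 + (25/9)·5.97) / (0.125 + 25/9) = (107/6)/(209/72) = 1284/209 ≈ 6.144.

θ̂_MAP = 6.144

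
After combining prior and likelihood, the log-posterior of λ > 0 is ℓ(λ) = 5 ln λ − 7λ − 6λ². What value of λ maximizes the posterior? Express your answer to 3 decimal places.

ℓ'(λ) = 5/λ − 7 − 12λ. Setting this to zero and multiplying by λ: 12λ² + 7λ − 5 = 0.
λ = (−7 + √(7² + 4·12·5)) / (2·12) = (−7 + √289) / 24 = (−7 + 17)/24 = 5/12.
ℓ''(λ) = −5/λ² − 12 < 0, confirming a maximum.

λ̂_MAP = 0.417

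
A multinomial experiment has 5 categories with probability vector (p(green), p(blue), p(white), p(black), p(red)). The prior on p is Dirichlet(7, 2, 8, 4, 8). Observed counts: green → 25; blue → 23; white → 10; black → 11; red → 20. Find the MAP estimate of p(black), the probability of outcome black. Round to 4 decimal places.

The posterior is Dirichlet(αᵢ + nᵢ) = Dirichlet(32, 25, 18, 15, 28).
For a Dirichlet(a₁,…,a_K) with all aᵢ > 1, the mode has j-th component (aⱼ − 1)/(Σaᵢ − K).
Here Σaᵢ = 118 and K = 5, so p(black) = (15 − 1)/(118 − 5) = 14/113 ≈ 0.1239.

MAP estimate of p(black) = 0.1239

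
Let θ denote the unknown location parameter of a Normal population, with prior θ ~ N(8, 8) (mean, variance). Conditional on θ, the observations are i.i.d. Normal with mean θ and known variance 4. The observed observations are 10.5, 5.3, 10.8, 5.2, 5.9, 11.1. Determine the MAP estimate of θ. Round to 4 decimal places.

n = 6; x̄ = (10.5 + 5.3 + 10.8 + 5.2 + 5.9 + 11.1)/6 = 48.8/6 = 122/15 ≈ 8.1333.
For a Normal prior and Normal likelihood with known variance, the posterior is Normal; its mode equals its mean, the precision-weighted average.
Prior precision 1/σ₀² = 1/8 = 0.125; data precision n/σ² = 6/4 = 1.5.
θ̂ = (0.125·8 + 1.5·(122/15)) / (0.125 + 1.5) = 13.2/1.625 = 528/65 ≈ 8.1231.

θ̂_MAP = 8.1231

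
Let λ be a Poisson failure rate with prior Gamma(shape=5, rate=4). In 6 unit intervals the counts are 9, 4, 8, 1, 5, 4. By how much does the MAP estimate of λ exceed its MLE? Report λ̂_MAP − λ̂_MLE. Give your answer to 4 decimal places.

MAP − MLE = -1.6667

Σxᵢ = 31. Posterior is Gamma(36, 10); MAP = (36−1)/10 = 35/10 ≈ 3.50000.
MLE = x̄ = 31/6 ≈ 5.16667.
Difference = 35/10 − 31/6 = -5/3 ≈ -1.6667.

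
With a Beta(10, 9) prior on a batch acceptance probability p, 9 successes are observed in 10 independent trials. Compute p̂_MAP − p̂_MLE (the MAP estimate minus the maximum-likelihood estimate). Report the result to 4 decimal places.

MAP − MLE = -0.2333

Posterior is Beta(19, 10); MAP = (19−1)/(29−2) = 18/27 ≈ 0.66667.
MLE ignores the prior: p̂_MLE = k/n = 9/10 ≈ 0.90000.
Difference = 18/27 − 9/10 = -7/30 ≈ -0.2333.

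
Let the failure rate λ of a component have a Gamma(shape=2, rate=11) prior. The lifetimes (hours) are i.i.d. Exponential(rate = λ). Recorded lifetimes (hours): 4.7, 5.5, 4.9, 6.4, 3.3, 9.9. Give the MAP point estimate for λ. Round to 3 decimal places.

λ̂_MAP = 0.153

The Exponential(rate=λ) likelihood is ∝ λ^n e^(−λΣtᵢ). Here n = 6 and Σtᵢ = 4.7 + 5.5 + 4.9 + 6.4 + 3.3 + 9.9 = 34.7.
Posterior ∝ λe^(−11λ) · λ^6e^(−34.7λ) = λ^7e^(−45.7λ), i.e. Gamma(8, 45.7).
Mode = (a−1)/b = 7/45.7 ≈ 0.153.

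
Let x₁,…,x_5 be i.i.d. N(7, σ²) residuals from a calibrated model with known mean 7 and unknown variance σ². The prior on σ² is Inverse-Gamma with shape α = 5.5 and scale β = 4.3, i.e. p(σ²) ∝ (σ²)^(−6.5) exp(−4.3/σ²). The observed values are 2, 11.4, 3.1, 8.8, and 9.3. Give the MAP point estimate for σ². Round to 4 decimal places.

σ̂²_MAP = 4.2611

Sum of squared deviations about the known mean: SS = (2−7)² + (11.4−7)² + (3.1−7)² + (8.8−7)² + (9.3−7)² = 68.1.
The Normal likelihood contributes (σ²)^(−n/2) exp(−SS/(2σ²)), so the posterior is Inverse-Gamma(α + n/2, β + SS/2) = Inverse-Gamma(8, 38.35).
The mode of Inverse-Gamma(a, b) is b/(a+1) = 38.35/9 ≈ 4.2611.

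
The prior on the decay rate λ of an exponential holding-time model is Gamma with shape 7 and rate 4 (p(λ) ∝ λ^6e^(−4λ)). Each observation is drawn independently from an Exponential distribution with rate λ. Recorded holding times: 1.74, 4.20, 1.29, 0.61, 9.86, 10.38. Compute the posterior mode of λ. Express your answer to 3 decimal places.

λ̂_MAP = 0.374

The Exponential(rate=λ) likelihood is ∝ λ^n e^(−λΣtᵢ). Here n = 6 and Σtᵢ = 1.74 + 4.20 + 1.29 + 0.61 + 9.86 + 10.38 = 28.08.
Posterior ∝ λ^6e^(−4λ) · λ^6e^(−28.08λ) = λ^12e^(−32.08λ), i.e. Gamma(13, 32.08).
Mode = (a−1)/b = 12/32.08 ≈ 0.374.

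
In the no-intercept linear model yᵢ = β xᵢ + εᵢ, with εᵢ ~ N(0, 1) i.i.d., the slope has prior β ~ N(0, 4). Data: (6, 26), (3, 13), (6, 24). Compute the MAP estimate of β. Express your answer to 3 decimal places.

β̂_MAP = 4.172

log p(β | y) = −Σ(yᵢ − βxᵢ)²/(2·1) − β²/(2·4) + const.
Setting the derivative to zero: Σxᵢ(yᵢ − βxᵢ)/1 − β/4 = 0, so β = Σxᵢyᵢ / (Σxᵢ² + σ²/τ²).
Σxᵢyᵢ = 6·26 + 3·13 + 6·24 = 339; Σxᵢ² = 81; σ²/τ² = 0.25.
β̂_MAP = 339 / (81 + 0.25) = 339/81.25 ≈ 4.172.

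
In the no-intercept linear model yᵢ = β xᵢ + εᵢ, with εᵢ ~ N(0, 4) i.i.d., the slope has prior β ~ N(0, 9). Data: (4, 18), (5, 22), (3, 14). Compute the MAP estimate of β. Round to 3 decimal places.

β̂_MAP = 4.441

log p(β | y) = −Σ(yᵢ − βxᵢ)²/(2·4) − β²/(2·9) + const.
Setting the derivative to zero: Σxᵢ(yᵢ − βxᵢ)/4 − β/9 = 0, so β = Σxᵢyᵢ / (Σxᵢ² + σ²/τ²).
Σxᵢyᵢ = 4·18 + 5·22 + 3·14 = 224; Σxᵢ² = 50; σ²/τ² = 4/9.
β̂_MAP = 224 / (50 + 4/9) = 224/(454/9) = 1008/227 ≈ 4.441.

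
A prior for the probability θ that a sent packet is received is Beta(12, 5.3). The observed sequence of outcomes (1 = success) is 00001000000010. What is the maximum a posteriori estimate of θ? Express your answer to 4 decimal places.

θ̂_MAP = 0.4437

Prior: Beta(12, 5.3).
Data: 2 successes in 14 trials (from the sequence). The binomial likelihood contributes θ^2(1−θ)^12, so the posterior is Beta(12+2, 5.3+12) = Beta(14, 17.3).
For Beta(a, b) with a, b > 1 the mode is (a−1)/(a+b−2) = 13/29.3 ≈ 0.4437.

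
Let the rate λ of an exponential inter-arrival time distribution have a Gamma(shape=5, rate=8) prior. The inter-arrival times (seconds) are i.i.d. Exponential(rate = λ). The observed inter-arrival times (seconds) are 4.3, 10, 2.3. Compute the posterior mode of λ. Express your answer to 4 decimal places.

λ̂_MAP = 0.2846

The Exponential(rate=λ) likelihood is ∝ λ^n e^(−λΣtᵢ). Here n = 3 and Σtᵢ = 4.3 + 10 + 2.3 = 16.6.
Posterior ∝ λ^4e^(−8λ) · λ^3e^(−16.6λ) = λ^7e^(−24.6λ), i.e. Gamma(8, 24.6).
Mode = (a−1)/b = 7/24.6 ≈ 0.2846.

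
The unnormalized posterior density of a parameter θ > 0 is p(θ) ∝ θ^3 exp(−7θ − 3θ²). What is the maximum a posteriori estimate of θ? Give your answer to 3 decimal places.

ℓ'(θ) = 3/θ − 7 − 6θ. Setting this to zero and multiplying by θ: 6θ² + 7θ − 3 = 0.
θ = (−7 + √(7² + 4·6·3)) / (2·6) = (−7 + √121) / 12 = (−7 + 11)/12 = 1/3.
ℓ''(θ) = −3/θ² − 6 < 0, confirming a maximum.

θ̂_MAP = 0.333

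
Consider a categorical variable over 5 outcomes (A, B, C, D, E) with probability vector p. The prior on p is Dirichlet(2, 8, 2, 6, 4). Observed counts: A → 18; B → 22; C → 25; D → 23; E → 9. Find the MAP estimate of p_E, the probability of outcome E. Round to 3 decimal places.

MAP estimate of p_E = 0.105

The posterior is Dirichlet(αᵢ + nᵢ) = Dirichlet(20, 30, 27, 29, 13).
For a Dirichlet(a₁,…,a_K) with all aᵢ > 1, the mode has j-th component (aⱼ − 1)/(Σaᵢ − K).
Here Σaᵢ = 119 and K = 5, so p_E = (13 − 1)/(119 − 5) = 12/114 ≈ 0.105.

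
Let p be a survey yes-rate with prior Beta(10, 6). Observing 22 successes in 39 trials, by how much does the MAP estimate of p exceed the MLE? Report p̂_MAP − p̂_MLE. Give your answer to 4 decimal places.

Posterior is Beta(32, 23); MAP = (32−1)/(55−2) = 31/53 ≈ 0.58491.
MLE ignores the prior: p̂_MLE = k/n = 22/39 ≈ 0.56410.
Difference = 31/53 − 22/39 = 43/2067 ≈ 0.0208.

MAP − MLE = 0.0208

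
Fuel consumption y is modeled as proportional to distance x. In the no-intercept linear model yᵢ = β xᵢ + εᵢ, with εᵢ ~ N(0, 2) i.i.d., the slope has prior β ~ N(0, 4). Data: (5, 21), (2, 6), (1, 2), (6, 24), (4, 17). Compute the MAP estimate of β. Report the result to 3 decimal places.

log p(β | y) = −Σ(yᵢ − βxᵢ)²/(2·2) − β²/(2·4) + const.
Setting the derivative to zero: Σxᵢ(yᵢ − βxᵢ)/2 − β/4 = 0, so β = Σxᵢyᵢ / (Σxᵢ² + σ²/τ²).
Σxᵢyᵢ = 5·21 + 2·6 + 1·2 + 6·24 + 4·17 = 331; Σxᵢ² = 82; σ²/τ² = 0.5.
β̂_MAP = 331 / (82 + 0.5) = 331/82.5 ≈ 4.012.

β̂_MAP = 4.012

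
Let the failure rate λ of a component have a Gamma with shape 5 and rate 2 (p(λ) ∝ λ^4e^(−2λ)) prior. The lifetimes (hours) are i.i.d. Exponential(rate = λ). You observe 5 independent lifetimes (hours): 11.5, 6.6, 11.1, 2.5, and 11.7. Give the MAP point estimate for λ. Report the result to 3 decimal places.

λ̂_MAP = 0.198

The Exponential(rate=λ) likelihood is ∝ λ^n e^(−λΣtᵢ). Here n = 5 and Σtᵢ = 11.5 + 6.6 + 11.1 + 2.5 + 11.7 = 43.4.
Posterior ∝ λ^4e^(−2λ) · λ^5e^(−43.4λ) = λ^9e^(−45.4λ), i.e. Gamma(10, 45.4).
Mode = (a−1)/b = 9/45.4 ≈ 0.198.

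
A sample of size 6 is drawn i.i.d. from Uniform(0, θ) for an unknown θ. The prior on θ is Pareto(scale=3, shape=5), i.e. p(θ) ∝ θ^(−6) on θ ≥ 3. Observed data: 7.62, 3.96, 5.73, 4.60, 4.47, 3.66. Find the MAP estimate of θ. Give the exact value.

θ̂_MAP = 7.62

The Uniform(0, θ) likelihood is θ^(−n) for θ ≥ max(xᵢ), zero otherwise. Here max(xᵢ) = 7.62.
Posterior ∝ θ^(−6) · θ^(−6) = θ^(−12) on θ ≥ max(3, 7.62) = 7.62.
This density is strictly decreasing in θ, so the posterior mode lies at the lower boundary of the support.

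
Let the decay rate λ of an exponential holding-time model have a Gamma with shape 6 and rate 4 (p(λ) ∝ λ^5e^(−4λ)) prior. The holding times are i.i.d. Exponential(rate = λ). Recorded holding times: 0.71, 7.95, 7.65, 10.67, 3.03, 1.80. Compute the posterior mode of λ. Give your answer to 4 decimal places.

The Exponential(rate=λ) likelihood is ∝ λ^n e^(−λΣtᵢ). Here n = 6 and Σtᵢ = 0.71 + 7.95 + 7.65 + 10.67 + 3.03 + 1.80 = 31.81.
Posterior ∝ λ^5e^(−4λ) · λ^6e^(−31.81λ) = λ^11e^(−35.81λ), i.e. Gamma(12, 35.81).
Mode = (a−1)/b = 11/35.81 ≈ 0.3072.

λ̂_MAP = 0.3072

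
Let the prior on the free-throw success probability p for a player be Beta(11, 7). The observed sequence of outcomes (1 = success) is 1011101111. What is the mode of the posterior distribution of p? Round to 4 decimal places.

p̂_MAP = 0.6923

Prior: Beta(11, 7).
Data: 8 successes in 10 trials (from the sequence). The binomial likelihood contributes p^8(1−p)^2, so the posterior is Beta(11+8, 7+2) = Beta(19, 9).
For Beta(a, b) with a, b > 1 the mode is (a−1)/(a+b−2) = 18/26 ≈ 0.6923.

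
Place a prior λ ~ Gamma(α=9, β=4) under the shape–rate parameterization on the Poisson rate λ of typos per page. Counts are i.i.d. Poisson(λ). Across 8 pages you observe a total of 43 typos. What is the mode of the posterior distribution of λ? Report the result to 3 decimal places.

Σxᵢ = 43, n = 8.
Posterior ∝ λ^8e^(−4λ) · λ^43e^(−8λ) = λ^51e^(−12λ), i.e. Gamma(shape=52, rate=12).
The mode of a Gamma(a, b) with a ≥ 1 (shape–rate) is (a−1)/b = 51/12 ≈ 4.250.

λ̂_MAP = 4.250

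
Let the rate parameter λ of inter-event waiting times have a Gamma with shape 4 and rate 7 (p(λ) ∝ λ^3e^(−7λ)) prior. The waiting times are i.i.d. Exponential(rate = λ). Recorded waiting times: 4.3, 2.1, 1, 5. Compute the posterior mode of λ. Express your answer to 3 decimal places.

λ̂_MAP = 0.361

The Exponential(rate=λ) likelihood is ∝ λ^n e^(−λΣtᵢ). Here n = 4 and Σtᵢ = 4.3 + 2.1 + 1 + 5 = 12.4.
Posterior ∝ λ^3e^(−7λ) · λ^4e^(−12.4λ) = λ^7e^(−19.4λ), i.e. Gamma(8, 19.4).
Mode = (a−1)/b = 7/19.4 ≈ 0.361.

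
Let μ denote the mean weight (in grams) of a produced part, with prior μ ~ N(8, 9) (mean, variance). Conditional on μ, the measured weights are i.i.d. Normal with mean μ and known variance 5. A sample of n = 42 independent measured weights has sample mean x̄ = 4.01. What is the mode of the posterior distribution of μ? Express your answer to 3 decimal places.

μ̂_MAP = 4.062

n = 42, x̄ = 4.01.
For a Normal prior and Normal likelihood with known variance, the posterior is Normal; its mode equals its mean, the precision-weighted average.
Prior precision 1/σ₀² = 1/9; data precision n/σ² = 42/5 = 8.4.
μ̂ = ((1/9)·8 + 8.4·4.01) / (1/9 + 8.4) = (77789/2250)/(383/45) = 77789/19150 ≈ 4.062.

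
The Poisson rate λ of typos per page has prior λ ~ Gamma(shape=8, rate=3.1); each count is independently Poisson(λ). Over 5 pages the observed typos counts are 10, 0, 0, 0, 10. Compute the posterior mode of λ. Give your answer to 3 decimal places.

λ̂_MAP = 3.333

Σxᵢ = 10+0+0+0+10 = 20, with n = 5.
Posterior ∝ λ^7e^(−3.1λ) · λ^20e^(−5λ) = λ^27e^(−8.1λ), i.e. Gamma(shape=28, rate=8.1).
The mode of a Gamma(a, b) with a ≥ 1 (shape–rate) is (a−1)/b = 27/8.1 ≈ 3.333.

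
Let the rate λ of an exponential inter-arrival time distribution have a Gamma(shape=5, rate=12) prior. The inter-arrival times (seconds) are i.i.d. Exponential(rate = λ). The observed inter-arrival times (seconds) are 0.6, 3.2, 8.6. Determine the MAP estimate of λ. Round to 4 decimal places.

The Exponential(rate=λ) likelihood is ∝ λ^n e^(−λΣtᵢ). Here n = 3 and Σtᵢ = 0.6 + 3.2 + 8.6 = 12.4.
Posterior ∝ λ^4e^(−12λ) · λ^3e^(−12.4λ) = λ^7e^(−24.4λ), i.e. Gamma(8, 24.4).
Mode = (a−1)/b = 7/24.4 ≈ 0.2869.

λ̂_MAP = 0.2869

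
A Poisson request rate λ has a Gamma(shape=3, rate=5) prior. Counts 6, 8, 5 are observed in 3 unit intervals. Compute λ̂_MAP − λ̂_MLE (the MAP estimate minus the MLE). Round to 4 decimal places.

MAP − MLE = -3.7083

Σxᵢ = 19. Posterior is Gamma(22, 8); MAP = (22−1)/8 = 21/8 ≈ 2.62500.
MLE = x̄ = 19/3 ≈ 6.33333.
Difference = 21/8 − 19/3 = -89/24 ≈ -3.7083.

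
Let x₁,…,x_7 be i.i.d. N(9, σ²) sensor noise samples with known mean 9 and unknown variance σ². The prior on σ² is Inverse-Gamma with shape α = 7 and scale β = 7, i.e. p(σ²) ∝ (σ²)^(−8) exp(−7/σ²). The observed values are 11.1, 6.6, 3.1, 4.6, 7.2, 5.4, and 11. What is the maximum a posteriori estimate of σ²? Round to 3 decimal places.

σ̂²_MAP = 4.284

Sum of squared deviations about the known mean: SS = (11.1−9)² + (6.6−9)² + (3.1−9)² + (4.6−9)² + (7.2−9)² + (5.4−9)² + (11−9)² = 84.54.
The Normal likelihood contributes (σ²)^(−n/2) exp(−SS/(2σ²)), so the posterior is Inverse-Gamma(α + n/2, β + SS/2) = Inverse-Gamma(10.5, 49.27).
The mode of Inverse-Gamma(a, b) is b/(a+1) = 49.27/11.5 ≈ 4.284.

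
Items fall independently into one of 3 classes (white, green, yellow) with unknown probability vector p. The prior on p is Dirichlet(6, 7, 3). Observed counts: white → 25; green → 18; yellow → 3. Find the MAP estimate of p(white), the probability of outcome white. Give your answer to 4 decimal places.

The posterior is Dirichlet(αᵢ + nᵢ) = Dirichlet(31, 25, 6).
For a Dirichlet(a₁,…,a_K) with all aᵢ > 1, the mode has j-th component (aⱼ − 1)/(Σaᵢ − K).
Here Σaᵢ = 62 and K = 3, so p(white) = (31 − 1)/(62 − 3) = 30/59 ≈ 0.5085.

MAP estimate of p(white) = 0.5085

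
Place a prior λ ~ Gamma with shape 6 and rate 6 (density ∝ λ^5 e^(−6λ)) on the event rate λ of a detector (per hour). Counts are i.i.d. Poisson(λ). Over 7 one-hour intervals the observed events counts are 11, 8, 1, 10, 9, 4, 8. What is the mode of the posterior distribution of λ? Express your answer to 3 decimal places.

λ̂_MAP = 4.308

Σxᵢ = 11+8+1+10+9+4+8 = 51, with n = 7.
Posterior ∝ λ^5e^(−6λ) · λ^51e^(−7λ) = λ^56e^(−13λ), i.e. Gamma(shape=57, rate=13).
The mode of a Gamma(a, b) with a ≥ 1 (shape–rate) is (a−1)/b = 56/13 ≈ 4.308.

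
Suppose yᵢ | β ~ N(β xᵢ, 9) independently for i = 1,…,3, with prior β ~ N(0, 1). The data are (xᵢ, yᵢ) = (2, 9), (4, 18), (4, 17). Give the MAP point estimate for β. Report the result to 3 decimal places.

log p(β | y) = −Σ(yᵢ − βxᵢ)²/(2·9) − β²/(2·1) + const.
Setting the derivative to zero: Σxᵢ(yᵢ − βxᵢ)/9 − β/1 = 0, so β = Σxᵢyᵢ / (Σxᵢ² + σ²/τ²).
Σxᵢyᵢ = 2·9 + 4·18 + 4·17 = 158; Σxᵢ² = 36; σ²/τ² = 9.
β̂_MAP = 158 / (36 + 9) = 158/45 ≈ 3.511.

β̂_MAP = 3.511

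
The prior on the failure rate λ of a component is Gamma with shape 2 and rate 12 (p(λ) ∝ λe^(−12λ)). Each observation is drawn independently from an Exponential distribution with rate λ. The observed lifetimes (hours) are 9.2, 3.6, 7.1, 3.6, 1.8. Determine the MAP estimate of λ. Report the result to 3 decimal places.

λ̂_MAP = 0.161

The Exponential(rate=λ) likelihood is ∝ λ^n e^(−λΣtᵢ). Here n = 5 and Σtᵢ = 9.2 + 3.6 + 7.1 + 3.6 + 1.8 = 25.3.
Posterior ∝ λe^(−12λ) · λ^5e^(−25.3λ) = λ^6e^(−37.3λ), i.e. Gamma(7, 37.3).
Mode = (a−1)/b = 6/37.3 ≈ 0.161.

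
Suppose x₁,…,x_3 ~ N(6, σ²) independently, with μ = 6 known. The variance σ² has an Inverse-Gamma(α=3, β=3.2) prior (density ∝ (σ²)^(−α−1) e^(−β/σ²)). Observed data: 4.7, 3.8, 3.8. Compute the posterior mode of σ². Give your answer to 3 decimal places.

σ̂²_MAP = 1.615

Sum of squared deviations about the known mean: SS = (4.7−6)² + (3.8−6)² + (3.8−6)² = 11.37.
The Normal likelihood contributes (σ²)^(−n/2) exp(−SS/(2σ²)), so the posterior is Inverse-Gamma(α + n/2, β + SS/2) = Inverse-Gamma(4.5, 8.885).
The mode of Inverse-Gamma(a, b) is b/(a+1) = 8.885/5.5 ≈ 1.615.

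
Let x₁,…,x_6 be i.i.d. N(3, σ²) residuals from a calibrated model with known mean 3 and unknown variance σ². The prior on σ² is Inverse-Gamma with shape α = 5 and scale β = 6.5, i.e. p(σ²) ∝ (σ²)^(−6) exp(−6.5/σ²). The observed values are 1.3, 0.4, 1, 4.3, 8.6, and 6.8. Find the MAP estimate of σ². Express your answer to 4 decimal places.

σ̂²_MAP = 4.1189

Sum of squared deviations about the known mean: SS = (1.3−3)² + (0.4−3)² + (1−3)² + (4.3−3)² + (8.6−3)² + (6.8−3)² = 61.14.
The Normal likelihood contributes (σ²)^(−n/2) exp(−SS/(2σ²)), so the posterior is Inverse-Gamma(α + n/2, β + SS/2) = Inverse-Gamma(8, 37.07).
The mode of Inverse-Gamma(a, b) is b/(a+1) = 37.07/9 ≈ 4.1189.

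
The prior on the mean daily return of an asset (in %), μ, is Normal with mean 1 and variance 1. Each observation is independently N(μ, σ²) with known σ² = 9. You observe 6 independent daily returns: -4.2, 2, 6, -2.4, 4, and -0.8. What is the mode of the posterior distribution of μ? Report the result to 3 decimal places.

n = 6; x̄ = ((-4.2) + 2 + 6 + (-2.4) + 4 + (-0.8))/6 = 4.6/6 = 23/30 ≈ 0.7667.
For a Normal prior and Normal likelihood with known variance, the posterior is Normal; its mode equals its mean, the precision-weighted average.
Prior precision 1/σ₀² = 1/1 = 1; data precision n/σ² = 6/9 = 2/3.
μ̂ = (1·1 + (2/3)·(23/30)) / (1 + 2/3) = (68/45)/(5/3) = 68/75 ≈ 0.907.

μ̂_MAP = 0.907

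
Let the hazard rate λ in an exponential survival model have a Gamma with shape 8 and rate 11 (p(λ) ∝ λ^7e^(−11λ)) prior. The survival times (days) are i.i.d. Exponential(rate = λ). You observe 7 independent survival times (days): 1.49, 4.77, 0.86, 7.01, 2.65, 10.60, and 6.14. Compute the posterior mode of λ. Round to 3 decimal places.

The Exponential(rate=λ) likelihood is ∝ λ^n e^(−λΣtᵢ). Here n = 7 and Σtᵢ = 1.49 + 4.77 + 0.86 + 7.01 + 2.65 + 10.60 + 6.14 = 33.52.
Posterior ∝ λ^7e^(−11λ) · λ^7e^(−33.52λ) = λ^14e^(−44.52λ), i.e. Gamma(15, 44.52).
Mode = (a−1)/b = 14/44.52 ≈ 0.314.

λ̂_MAP = 0.314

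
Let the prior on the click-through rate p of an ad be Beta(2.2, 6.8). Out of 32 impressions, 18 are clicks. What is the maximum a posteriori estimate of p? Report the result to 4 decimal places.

p̂_MAP = 0.4923

Prior: Beta(2.2, 6.8).
Data: 18 successes in 32 trials. The binomial likelihood contributes p^18(1−p)^14, so the posterior is Beta(2.2+18, 6.8+14) = Beta(20.2, 20.8).
For Beta(a, b) with a, b > 1 the mode is (a−1)/(a+b−2) = 19.2/39 ≈ 0.4923.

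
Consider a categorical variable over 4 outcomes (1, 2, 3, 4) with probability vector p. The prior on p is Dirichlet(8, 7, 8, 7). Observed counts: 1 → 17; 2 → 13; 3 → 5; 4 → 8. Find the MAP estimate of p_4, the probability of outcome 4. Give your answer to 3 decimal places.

The posterior is Dirichlet(αᵢ + nᵢ) = Dirichlet(25, 20, 13, 15).
For a Dirichlet(a₁,…,a_K) with all aᵢ > 1, the mode has j-th component (aⱼ − 1)/(Σaᵢ − K).
Here Σaᵢ = 73 and K = 4, so p_4 = (15 − 1)/(73 − 4) = 14/69 ≈ 0.203.

MAP estimate: 0.203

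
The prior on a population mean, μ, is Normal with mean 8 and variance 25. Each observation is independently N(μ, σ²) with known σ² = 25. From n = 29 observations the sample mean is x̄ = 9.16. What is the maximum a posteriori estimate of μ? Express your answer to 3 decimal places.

n = 29, x̄ = 9.16.
For a Normal prior and Normal likelihood with known variance, the posterior is Normal; its mode equals its mean, the precision-weighted average.
Prior precision 1/σ₀² = 1/25 = 0.04; data precision n/σ² = 29/25 = 1.16.
μ̂ = (0.04·8 + 1.16·9.16) / (0.04 + 1.16) = 10.9456/1.2 = 6841/750 ≈ 9.121.

μ̂_MAP = 9.121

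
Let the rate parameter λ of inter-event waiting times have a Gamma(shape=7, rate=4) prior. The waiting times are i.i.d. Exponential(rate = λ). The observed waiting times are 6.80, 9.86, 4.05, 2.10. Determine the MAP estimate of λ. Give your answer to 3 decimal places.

λ̂_MAP = 0.373

The Exponential(rate=λ) likelihood is ∝ λ^n e^(−λΣtᵢ). Here n = 4 and Σtᵢ = 6.80 + 9.86 + 4.05 + 2.10 = 22.81.
Posterior ∝ λ^6e^(−4λ) · λ^4e^(−22.81λ) = λ^10e^(−26.81λ), i.e. Gamma(11, 26.81).
Mode = (a−1)/b = 10/26.81 ≈ 0.373.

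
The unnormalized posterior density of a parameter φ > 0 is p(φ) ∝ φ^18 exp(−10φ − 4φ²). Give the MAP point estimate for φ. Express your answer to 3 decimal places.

ℓ'(φ) = 18/φ − 10 − 8φ. Setting this to zero and multiplying by φ: 8φ² + 10φ − 18 = 0.
φ = (−10 + √(10² + 4·8·18)) / (2·8) = (−10 + √676) / 16 = (−10 + 26)/16 = 1.
ℓ''(φ) = −18/φ² − 8 < 0, confirming a maximum.

φ̂_MAP = 1.000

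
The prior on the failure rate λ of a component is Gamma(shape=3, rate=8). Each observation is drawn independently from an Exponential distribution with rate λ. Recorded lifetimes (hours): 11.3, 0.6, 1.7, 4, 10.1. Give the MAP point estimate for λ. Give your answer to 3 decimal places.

λ̂_MAP = 0.196

The Exponential(rate=λ) likelihood is ∝ λ^n e^(−λΣtᵢ). Here n = 5 and Σtᵢ = 11.3 + 0.6 + 1.7 + 4 + 10.1 = 27.7.
Posterior ∝ λ^2e^(−8λ) · λ^5e^(−27.7λ) = λ^7e^(−35.7λ), i.e. Gamma(8, 35.7).
Mode = (a−1)/b = 7/35.7 ≈ 0.196.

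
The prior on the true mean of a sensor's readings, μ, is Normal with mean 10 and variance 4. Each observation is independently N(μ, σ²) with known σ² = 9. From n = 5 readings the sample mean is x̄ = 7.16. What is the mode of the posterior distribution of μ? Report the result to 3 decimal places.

μ̂_MAP = 8.041

n = 5, x̄ = 7.16.
For a Normal prior and Normal likelihood with known variance, the posterior is Normal; its mode equals its mean, the precision-weighted average.
Prior precision 1/σ₀² = 1/4 = 0.25; data precision n/σ² = 5/9.
μ̂ = (0.25·10 + (5/9)·7.16) / (0.25 + 5/9) = (583/90)/(29/36) = 1166/145 ≈ 8.041.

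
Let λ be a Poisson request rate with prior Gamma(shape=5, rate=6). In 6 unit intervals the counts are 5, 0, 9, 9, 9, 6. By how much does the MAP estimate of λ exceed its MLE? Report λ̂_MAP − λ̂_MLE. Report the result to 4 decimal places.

Σxᵢ = 38. Posterior is Gamma(43, 12); MAP = (43−1)/12 = 42/12 ≈ 3.50000.
MLE = x̄ = 38/6 ≈ 6.33333.
Difference = 42/12 − 38/6 = -17/6 ≈ -2.8333.

MAP − MLE = -2.8333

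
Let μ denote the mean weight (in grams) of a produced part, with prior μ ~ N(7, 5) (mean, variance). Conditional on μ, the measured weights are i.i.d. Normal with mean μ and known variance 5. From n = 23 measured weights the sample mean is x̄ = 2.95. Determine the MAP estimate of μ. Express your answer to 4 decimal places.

μ̂_MAP = 3.1188

n = 23, x̄ = 2.95.
For a Normal prior and Normal likelihood with known variance, the posterior is Normal; its mode equals its mean, the precision-weighted average.
Prior precision 1/σ₀² = 1/5 = 0.2; data precision n/σ² = 23/5 = 4.6.
μ̂ = (0.2·7 + 4.6·2.95) / (0.2 + 4.6) = 14.97/4.8 = 3.11875 ≈ 3.1188.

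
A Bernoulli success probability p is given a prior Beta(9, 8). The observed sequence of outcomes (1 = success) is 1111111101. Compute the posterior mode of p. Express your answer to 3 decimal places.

p̂_MAP = 0.680

Prior: Beta(9, 8).
Data: 9 successes in 10 trials (from the sequence). The binomial likelihood contributes p^9(1−p)^1, so the posterior is Beta(9+9, 8+1) = Beta(18, 9).
For Beta(a, b) with a, b > 1 the mode is (a−1)/(a+b−2) = 17/25 ≈ 0.680.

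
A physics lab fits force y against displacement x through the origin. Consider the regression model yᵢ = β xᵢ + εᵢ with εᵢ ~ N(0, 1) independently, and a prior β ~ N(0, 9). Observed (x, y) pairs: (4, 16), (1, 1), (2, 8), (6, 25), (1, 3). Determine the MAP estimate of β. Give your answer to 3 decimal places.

log p(β | y) = −Σ(yᵢ − βxᵢ)²/(2·1) − β²/(2·9) + const.
Setting the derivative to zero: Σxᵢ(yᵢ − βxᵢ)/1 − β/9 = 0, so β = Σxᵢyᵢ / (Σxᵢ² + σ²/τ²).
Σxᵢyᵢ = 4·16 + 1·1 + 2·8 + 6·25 + 1·3 = 234; Σxᵢ² = 58; σ²/τ² = 1/9.
β̂_MAP = 234 / (58 + 1/9) = 234/(523/9) = 2106/523 ≈ 4.027.

β̂_MAP = 4.027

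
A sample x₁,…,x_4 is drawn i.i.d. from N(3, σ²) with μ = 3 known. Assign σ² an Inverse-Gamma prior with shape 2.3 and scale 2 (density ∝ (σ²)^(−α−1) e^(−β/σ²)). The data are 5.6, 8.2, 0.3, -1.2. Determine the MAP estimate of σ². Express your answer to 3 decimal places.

σ̂²_MAP = 5.918

Sum of squared deviations about the known mean: SS = (5.6−3)² + (8.2−3)² + (0.3−3)² + (-1.2−3)² = 58.73.
The Normal likelihood contributes (σ²)^(−n/2) exp(−SS/(2σ²)), so the posterior is Inverse-Gamma(α + n/2, β + SS/2) = Inverse-Gamma(4.3, 31.365).
The mode of Inverse-Gamma(a, b) is b/(a+1) = 31.365/5.3 ≈ 5.918.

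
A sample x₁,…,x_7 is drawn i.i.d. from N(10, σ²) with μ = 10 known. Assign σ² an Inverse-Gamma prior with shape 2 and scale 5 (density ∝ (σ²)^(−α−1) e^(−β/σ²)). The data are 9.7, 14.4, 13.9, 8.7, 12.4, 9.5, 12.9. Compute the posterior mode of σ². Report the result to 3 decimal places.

Sum of squared deviations about the known mean: SS = (9.7−10)² + (14.4−10)² + (13.9−10)² + (8.7−10)² + (12.4−10)² + (9.5−10)² + (12.9−10)² = 50.77.
The Normal likelihood contributes (σ²)^(−n/2) exp(−SS/(2σ²)), so the posterior is Inverse-Gamma(α + n/2, β + SS/2) = Inverse-Gamma(5.5, 30.385).
The mode of Inverse-Gamma(a, b) is b/(a+1) = 30.385/6.5 ≈ 4.675.

σ̂²_MAP = 4.675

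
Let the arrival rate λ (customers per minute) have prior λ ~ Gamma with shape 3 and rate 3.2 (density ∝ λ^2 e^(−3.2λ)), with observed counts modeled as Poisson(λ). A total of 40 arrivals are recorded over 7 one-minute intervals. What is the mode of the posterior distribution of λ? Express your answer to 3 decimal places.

λ̂_MAP = 4.118

Σxᵢ = 40, n = 7.
Posterior ∝ λ^2e^(−3.2λ) · λ^40e^(−7λ) = λ^42e^(−10.2λ), i.e. Gamma(shape=43, rate=10.2).
The mode of a Gamma(a, b) with a ≥ 1 (shape–rate) is (a−1)/b = 42/10.2 ≈ 4.118.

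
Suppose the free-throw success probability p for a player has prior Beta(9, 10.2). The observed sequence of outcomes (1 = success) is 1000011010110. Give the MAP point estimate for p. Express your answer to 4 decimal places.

Prior: Beta(9, 10.2).
Data: 6 successes in 13 trials (from the sequence). The binomial likelihood contributes p^6(1−p)^7, so the posterior is Beta(9+6, 10.2+7) = Beta(15, 17.2).
For Beta(a, b) with a, b > 1 the mode is (a−1)/(a+b−2) = 14/30.2 ≈ 0.4636.

p̂_MAP = 0.4636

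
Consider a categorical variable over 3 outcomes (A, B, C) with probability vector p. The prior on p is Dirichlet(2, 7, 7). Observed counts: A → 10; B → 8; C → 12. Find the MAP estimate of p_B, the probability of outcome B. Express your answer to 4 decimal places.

MAP estimate of p_B = 0.3256

The posterior is Dirichlet(αᵢ + nᵢ) = Dirichlet(12, 15, 19).
For a Dirichlet(a₁,…,a_K) with all aᵢ > 1, the mode has j-th component (aⱼ − 1)/(Σaᵢ − K).
Here Σaᵢ = 46 and K = 3, so p_B = (15 − 1)/(46 − 3) = 14/43 ≈ 0.3256.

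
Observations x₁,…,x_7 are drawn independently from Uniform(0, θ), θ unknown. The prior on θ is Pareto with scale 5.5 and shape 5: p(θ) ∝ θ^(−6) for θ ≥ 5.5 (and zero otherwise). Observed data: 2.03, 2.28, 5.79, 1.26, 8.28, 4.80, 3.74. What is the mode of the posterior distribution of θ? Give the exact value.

The Uniform(0, θ) likelihood is θ^(−n) for θ ≥ max(xᵢ), zero otherwise. Here max(xᵢ) = 8.28.
Posterior ∝ θ^(−6) · θ^(−7) = θ^(−13) on θ ≥ max(5.5, 8.28) = 8.28.
This density is strictly decreasing in θ, so the posterior mode lies at the lower boundary of the support.

θ̂_MAP = 8.28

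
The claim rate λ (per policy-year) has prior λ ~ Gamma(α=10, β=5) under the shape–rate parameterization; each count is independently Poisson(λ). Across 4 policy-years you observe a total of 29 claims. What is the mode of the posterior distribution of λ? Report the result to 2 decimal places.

λ̂_MAP = 4.22

Σxᵢ = 29, n = 4.
Posterior ∝ λ^9e^(−5λ) · λ^29e^(−4λ) = λ^38e^(−9λ), i.e. Gamma(shape=39, rate=9).
The mode of a Gamma(a, b) with a ≥ 1 (shape–rate) is (a−1)/b = 38/9 ≈ 4.22.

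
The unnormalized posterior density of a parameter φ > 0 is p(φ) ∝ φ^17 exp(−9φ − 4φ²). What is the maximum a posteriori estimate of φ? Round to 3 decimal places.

φ̂_MAP = 1.000

ℓ'(φ) = 17/φ − 9 − 8φ. Setting this to zero and multiplying by φ: 8φ² + 9φ − 17 = 0.
φ = (−9 + √(9² + 4·8·17)) / (2·8) = (−9 + √625) / 16 = (−9 + 25)/16 = 1.
ℓ''(φ) = −17/φ² − 8 < 0, confirming a maximum.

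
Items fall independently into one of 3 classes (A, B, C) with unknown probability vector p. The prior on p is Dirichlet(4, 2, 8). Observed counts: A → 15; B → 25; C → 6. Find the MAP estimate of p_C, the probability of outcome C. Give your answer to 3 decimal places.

The posterior is Dirichlet(αᵢ + nᵢ) = Dirichlet(19, 27, 14).
For a Dirichlet(a₁,…,a_K) with all aᵢ > 1, the mode has j-th component (aⱼ − 1)/(Σaᵢ − K).
Here Σaᵢ = 60 and K = 3, so p_C = (14 − 1)/(60 − 3) = 13/57 ≈ 0.228.

MAP estimate of p_C = 0.228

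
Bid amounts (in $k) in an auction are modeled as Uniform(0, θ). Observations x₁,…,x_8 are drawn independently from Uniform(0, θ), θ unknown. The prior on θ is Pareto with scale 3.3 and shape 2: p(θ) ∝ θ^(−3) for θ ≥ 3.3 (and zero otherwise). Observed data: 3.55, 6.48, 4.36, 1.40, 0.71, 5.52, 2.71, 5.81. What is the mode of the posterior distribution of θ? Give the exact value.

The Uniform(0, θ) likelihood is θ^(−n) for θ ≥ max(xᵢ), zero otherwise. Here max(xᵢ) = 6.48.
Posterior ∝ θ^(−3) · θ^(−8) = θ^(−11) on θ ≥ max(3.3, 6.48) = 6.48.
This density is strictly decreasing in θ, so the posterior mode lies at the lower boundary of the support.

θ̂_MAP = 6.48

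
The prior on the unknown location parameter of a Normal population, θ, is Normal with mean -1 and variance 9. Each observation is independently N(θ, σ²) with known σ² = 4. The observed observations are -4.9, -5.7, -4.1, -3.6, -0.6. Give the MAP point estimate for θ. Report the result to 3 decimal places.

θ̂_MAP = -3.553

n = 5; x̄ = ((-4.9) + (-5.7) + (-4.1) + (-3.6) + (-0.6))/5 = -18.9/5 = -3.78.
For a Normal prior and Normal likelihood with known variance, the posterior is Normal; its mode equals its mean, the precision-weighted average.
Prior precision 1/σ₀² = 1/9; data precision n/σ² = 5/4 = 1.25.
θ̂ = ((1/9)·(-1) + 1.25·(-3.78)) / (1/9 + 1.25) = (-1741/360)/(49/36) = -1741/490 ≈ -3.553.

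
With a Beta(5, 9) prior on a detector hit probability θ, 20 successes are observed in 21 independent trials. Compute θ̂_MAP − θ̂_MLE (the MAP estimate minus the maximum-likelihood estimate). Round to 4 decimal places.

MAP − MLE = -0.2251

Posterior is Beta(25, 10); MAP = (25−1)/(35−2) = 24/33 ≈ 0.72727.
MLE ignores the prior: θ̂_MLE = k/n = 20/21 ≈ 0.95238.
Difference = 24/33 − 20/21 = -52/231 ≈ -0.2251.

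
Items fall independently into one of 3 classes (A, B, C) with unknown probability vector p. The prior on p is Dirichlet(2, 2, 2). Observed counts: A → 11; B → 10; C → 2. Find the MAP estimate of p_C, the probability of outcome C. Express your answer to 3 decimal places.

MAP estimate of p_C = 0.115

The posterior is Dirichlet(αᵢ + nᵢ) = Dirichlet(13, 12, 4).
For a Dirichlet(a₁,…,a_K) with all aᵢ > 1, the mode has j-th component (aⱼ − 1)/(Σaᵢ − K).
Here Σaᵢ = 29 and K = 3, so p_C = (4 − 1)/(29 − 3) = 3/26 ≈ 0.115.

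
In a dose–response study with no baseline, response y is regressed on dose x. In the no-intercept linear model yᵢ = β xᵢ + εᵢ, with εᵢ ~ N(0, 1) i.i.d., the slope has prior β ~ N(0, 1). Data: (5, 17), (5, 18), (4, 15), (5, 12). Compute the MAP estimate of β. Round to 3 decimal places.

log p(β | y) = −Σ(yᵢ − βxᵢ)²/(2·1) − β²/(2·1) + const.
Setting the derivative to zero: Σxᵢ(yᵢ − βxᵢ)/1 − β/1 = 0, so β = Σxᵢyᵢ / (Σxᵢ² + σ²/τ²).
Σxᵢyᵢ = 5·17 + 5·18 + 4·15 + 5·12 = 295; Σxᵢ² = 91; σ²/τ² = 1.
β̂_MAP = 295 / (91 + 1) = 295/92 ≈ 3.207.

β̂_MAP = 3.207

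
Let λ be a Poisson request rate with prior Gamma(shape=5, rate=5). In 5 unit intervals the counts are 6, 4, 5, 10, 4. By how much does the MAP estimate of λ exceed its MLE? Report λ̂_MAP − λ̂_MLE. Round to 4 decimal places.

Σxᵢ = 29. Posterior is Gamma(34, 10); MAP = (34−1)/10 = 33/10 ≈ 3.30000.
MLE = x̄ = 29/5 ≈ 5.80000.
Difference = 33/10 − 29/5 = -5/2 ≈ -2.5000.

MAP − MLE = -2.5000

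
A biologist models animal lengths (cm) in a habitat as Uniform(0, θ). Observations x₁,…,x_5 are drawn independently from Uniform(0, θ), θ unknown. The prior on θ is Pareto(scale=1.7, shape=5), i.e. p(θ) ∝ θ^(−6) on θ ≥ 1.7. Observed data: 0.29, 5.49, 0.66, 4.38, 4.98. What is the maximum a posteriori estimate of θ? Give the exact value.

The Uniform(0, θ) likelihood is θ^(−n) for θ ≥ max(xᵢ), zero otherwise. Here max(xᵢ) = 5.49.
Posterior ∝ θ^(−6) · θ^(−5) = θ^(−11) on θ ≥ max(1.7, 5.49) = 5.49.
This density is strictly decreasing in θ, so the posterior mode lies at the lower boundary of the support.

θ̂_MAP = 5.49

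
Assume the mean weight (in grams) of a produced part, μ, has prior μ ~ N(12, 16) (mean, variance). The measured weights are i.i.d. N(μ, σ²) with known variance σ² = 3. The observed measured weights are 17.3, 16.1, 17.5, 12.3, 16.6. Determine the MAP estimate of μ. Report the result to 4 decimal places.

μ̂_MAP = 15.8169

n = 5; x̄ = (17.3 + 16.1 + 17.5 + 12.3 + 16.6)/5 = 79.8/5 = 15.96.
For a Normal prior and Normal likelihood with known variance, the posterior is Normal; its mode equals its mean, the precision-weighted average.
Prior precision 1/σ₀² = 1/16 = 0.0625; data precision n/σ² = 5/3.
μ̂ = (0.0625·12 + (5/3)·15.96) / (0.0625 + 5/3) = 27.35/(83/48) = 6564/415 ≈ 15.8169.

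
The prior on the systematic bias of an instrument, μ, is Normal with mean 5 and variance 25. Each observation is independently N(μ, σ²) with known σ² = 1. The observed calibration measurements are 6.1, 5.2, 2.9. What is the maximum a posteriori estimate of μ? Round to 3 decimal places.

μ̂_MAP = 4.737

n = 3; x̄ = (6.1 + 5.2 + 2.9)/3 = 14.2/3 = 71/15 ≈ 4.7333.
For a Normal prior and Normal likelihood with known variance, the posterior is Normal; its mode equals its mean, the precision-weighted average.
Prior precision 1/σ₀² = 1/25 = 0.04; data precision n/σ² = 3/1 = 3.
μ̂ = (0.04·5 + 3·(71/15)) / (0.04 + 3) = 14.4/3.04 = 90/19 ≈ 4.737.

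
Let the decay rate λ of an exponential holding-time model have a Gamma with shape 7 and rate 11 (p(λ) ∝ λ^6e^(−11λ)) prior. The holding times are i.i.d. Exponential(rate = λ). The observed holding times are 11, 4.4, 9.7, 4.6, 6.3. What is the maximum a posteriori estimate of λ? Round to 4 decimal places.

The Exponential(rate=λ) likelihood is ∝ λ^n e^(−λΣtᵢ). Here n = 5 and Σtᵢ = 11 + 4.4 + 9.7 + 4.6 + 6.3 = 36.
Posterior ∝ λ^6e^(−11λ) · λ^5e^(−36λ) = λ^11e^(−47λ), i.e. Gamma(12, 47).
Mode = (a−1)/b = 11/47 ≈ 0.2340.

λ̂_MAP = 0.2340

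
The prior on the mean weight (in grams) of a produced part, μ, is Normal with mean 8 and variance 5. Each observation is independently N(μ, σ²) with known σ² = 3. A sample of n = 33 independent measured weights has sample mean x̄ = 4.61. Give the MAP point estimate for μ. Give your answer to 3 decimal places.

μ̂_MAP = 4.671

n = 33, x̄ = 4.61.
For a Normal prior and Normal likelihood with known variance, the posterior is Normal; its mode equals its mean, the precision-weighted average.
Prior precision 1/σ₀² = 1/5 = 0.2; data precision n/σ² = 33/3 = 11.
μ̂ = (0.2·8 + 11·4.61) / (0.2 + 11) = 52.31/11.2 = 5231/1120 ≈ 4.671.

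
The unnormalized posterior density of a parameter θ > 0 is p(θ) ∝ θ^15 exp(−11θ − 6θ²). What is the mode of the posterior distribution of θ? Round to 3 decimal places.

ℓ'(θ) = 15/θ − 11 − 12θ. Setting this to zero and multiplying by θ: 12θ² + 11θ − 15 = 0.
θ = (−11 + √(11² + 4·12·15)) / (2·12) = (−11 + √841) / 24 = (−11 + 29)/24 = 3/4.
ℓ''(θ) = −15/θ² − 12 < 0, confirming a maximum.

θ̂_MAP = 0.750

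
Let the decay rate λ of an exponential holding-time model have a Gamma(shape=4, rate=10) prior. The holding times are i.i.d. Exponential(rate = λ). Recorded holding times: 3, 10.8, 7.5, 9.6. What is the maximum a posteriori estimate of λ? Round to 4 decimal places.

The Exponential(rate=λ) likelihood is ∝ λ^n e^(−λΣtᵢ). Here n = 4 and Σtᵢ = 3 + 10.8 + 7.5 + 9.6 = 30.9.
Posterior ∝ λ^3e^(−10λ) · λ^4e^(−30.9λ) = λ^7e^(−40.9λ), i.e. Gamma(8, 40.9).
Mode = (a−1)/b = 7/40.9 ≈ 0.1711.

λ̂_MAP = 0.1711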